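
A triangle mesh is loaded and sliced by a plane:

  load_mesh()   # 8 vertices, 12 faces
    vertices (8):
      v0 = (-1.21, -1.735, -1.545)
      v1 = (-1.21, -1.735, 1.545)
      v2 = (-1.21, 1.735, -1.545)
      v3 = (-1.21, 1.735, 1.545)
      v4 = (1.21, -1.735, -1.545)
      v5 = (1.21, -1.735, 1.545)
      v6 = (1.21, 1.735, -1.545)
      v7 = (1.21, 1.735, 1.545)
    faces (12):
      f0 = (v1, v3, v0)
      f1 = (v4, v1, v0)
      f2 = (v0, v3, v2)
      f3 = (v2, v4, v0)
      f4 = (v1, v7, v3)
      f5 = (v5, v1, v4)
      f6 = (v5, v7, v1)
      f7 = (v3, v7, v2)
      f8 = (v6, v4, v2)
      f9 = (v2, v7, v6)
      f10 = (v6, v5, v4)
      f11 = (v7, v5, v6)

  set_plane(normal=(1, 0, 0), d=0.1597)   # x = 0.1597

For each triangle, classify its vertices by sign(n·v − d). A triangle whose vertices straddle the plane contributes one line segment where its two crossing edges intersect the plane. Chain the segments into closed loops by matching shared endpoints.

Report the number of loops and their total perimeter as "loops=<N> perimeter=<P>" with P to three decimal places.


Straddling triangles (8 of 12):
  (v4,v1,v0) [+--] → (0.1597, -1.735, -0.203914)–(0.1597, -1.735, -1.545)  len=1.3411
  (v2,v4,v0) [-+-] → (0.1597, -0.228991, -1.545)–(0.1597, -1.735, -1.545)  len=1.5060
  (v1,v7,v3) [-+-] → (0.1597, 0.228991, 1.545)–(0.1597, 1.735, 1.545)  len=1.5060
  (v5,v1,v4) [+-+] → (0.1597, -1.735, 1.545)–(0.1597, -1.735, -0.203914)  len=1.7489
  (v5,v7,v1) [++-] → (0.1597, 0.228991, 1.545)–(0.1597, -1.735, 1.545)  len=1.9640
  (v3,v7,v2) [-+-] → (0.1597, 1.735, 1.545)–(0.1597, 1.735, 0.203914)  len=1.3411
  (v6,v4,v2) [++-] → (0.1597, -0.228991, -1.545)–(0.1597, 1.735, -1.545)  len=1.9640
  (v2,v7,v6) [-++] → (0.1597, 1.735, 0.203914)–(0.1597, 1.735, -1.545)  len=1.7489

Chained into 1 loop(s):
  loop 1: 8 segments, perimeter = 13.1200
Total perimeter = 13.120

loops=1 perimeter=13.120


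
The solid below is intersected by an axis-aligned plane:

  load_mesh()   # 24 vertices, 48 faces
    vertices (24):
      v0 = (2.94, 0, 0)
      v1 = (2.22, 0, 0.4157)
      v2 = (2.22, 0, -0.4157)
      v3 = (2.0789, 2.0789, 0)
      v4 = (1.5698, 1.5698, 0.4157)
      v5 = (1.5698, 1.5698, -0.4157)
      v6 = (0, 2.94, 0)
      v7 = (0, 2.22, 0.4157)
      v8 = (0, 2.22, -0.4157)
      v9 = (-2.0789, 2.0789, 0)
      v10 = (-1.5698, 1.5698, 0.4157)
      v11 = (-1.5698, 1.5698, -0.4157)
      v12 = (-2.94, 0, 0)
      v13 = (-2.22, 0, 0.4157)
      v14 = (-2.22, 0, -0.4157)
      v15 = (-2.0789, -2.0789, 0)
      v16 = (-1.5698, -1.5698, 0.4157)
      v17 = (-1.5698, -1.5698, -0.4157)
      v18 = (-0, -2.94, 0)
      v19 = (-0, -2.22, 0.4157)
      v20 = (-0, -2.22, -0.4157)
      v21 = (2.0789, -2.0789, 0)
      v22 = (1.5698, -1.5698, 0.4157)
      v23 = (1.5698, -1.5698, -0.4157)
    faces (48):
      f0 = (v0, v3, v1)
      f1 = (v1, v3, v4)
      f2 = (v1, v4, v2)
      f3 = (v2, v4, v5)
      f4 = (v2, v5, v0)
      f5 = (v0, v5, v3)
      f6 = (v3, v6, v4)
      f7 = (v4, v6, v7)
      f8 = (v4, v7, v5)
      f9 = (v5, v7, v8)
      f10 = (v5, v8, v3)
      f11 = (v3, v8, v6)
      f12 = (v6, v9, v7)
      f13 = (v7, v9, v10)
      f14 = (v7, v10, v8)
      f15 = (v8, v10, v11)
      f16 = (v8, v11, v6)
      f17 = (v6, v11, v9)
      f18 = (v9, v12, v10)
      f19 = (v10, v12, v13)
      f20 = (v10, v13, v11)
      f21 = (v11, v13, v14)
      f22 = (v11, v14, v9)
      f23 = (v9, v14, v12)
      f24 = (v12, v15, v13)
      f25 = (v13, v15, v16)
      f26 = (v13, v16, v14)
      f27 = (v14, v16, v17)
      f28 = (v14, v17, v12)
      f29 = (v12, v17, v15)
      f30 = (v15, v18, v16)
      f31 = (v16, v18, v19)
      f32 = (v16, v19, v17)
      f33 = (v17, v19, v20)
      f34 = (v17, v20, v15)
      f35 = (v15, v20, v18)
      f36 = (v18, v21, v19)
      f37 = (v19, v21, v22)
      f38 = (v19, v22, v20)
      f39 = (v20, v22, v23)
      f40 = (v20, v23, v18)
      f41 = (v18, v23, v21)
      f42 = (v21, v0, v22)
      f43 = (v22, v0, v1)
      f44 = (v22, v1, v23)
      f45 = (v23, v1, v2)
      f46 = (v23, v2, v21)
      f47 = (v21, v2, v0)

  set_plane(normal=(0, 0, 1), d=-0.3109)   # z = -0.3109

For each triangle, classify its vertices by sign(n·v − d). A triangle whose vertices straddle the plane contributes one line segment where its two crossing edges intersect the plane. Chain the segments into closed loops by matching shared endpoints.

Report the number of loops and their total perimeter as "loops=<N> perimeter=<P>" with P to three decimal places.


loops=2 perimeter=28.297

Straddling triangles (32 of 48):
  (v1,v4,v2) [++-] → (2.13804, 0.197877, -0.3109)–(2.22, 0, -0.3109)  len=0.2142
  (v2,v4,v5) [-+-] → (2.13804, 0.197877, -0.3109)–(1.5698, 1.5698, -0.3109)  len=1.4849
  (v2,v5,v0) [--+] → (1.91523, 1.17405, -0.3109)–(2.40152, 0, -0.3109)  len=1.2708
  (v0,v5,v3) [+-+] → (1.91523, 1.17405, -0.3109)–(1.69815, 1.69815, -0.3109)  len=0.5673
  (v4,v7,v5) [++-] → (1.37192, 1.65176, -0.3109)–(1.5698, 1.5698, -0.3109)  len=0.2142
  (v5,v7,v8) [-+-] → (1.37192, 1.65176, -0.3109)–(0, 2.22, -0.3109)  len=1.4849
  (v5,v8,v3) [--+] → (0.524101, 2.18443, -0.3109)–(1.69815, 1.69815, -0.3109)  len=1.2708
  (v3,v8,v6) [+-+] → (0.524101, 2.18443, -0.3109)–(0, 2.40152, -0.3109)  len=0.5673
  (v7,v10,v8) [++-] → (-0.197877, 2.13804, -0.3109)–(0, 2.22, -0.3109)  len=0.2142
  (v8,v10,v11) [-+-] → (-0.197877, 2.13804, -0.3109)–(-1.5698, 1.5698, -0.3109)  len=1.4849
  (v8,v11,v6) [--+] → (-1.17405, 1.91523, -0.3109)–(0, 2.40152, -0.3109)  len=1.2708
  (v6,v11,v9) [+-+] → (-1.17405, 1.91523, -0.3109)–(-1.69815, 1.69815, -0.3109)  len=0.5673
  (v10,v13,v11) [++-] → (-1.65176, 1.37192, -0.3109)–(-1.5698, 1.5698, -0.3109)  len=0.2142
  (v11,v13,v14) [-+-] → (-1.65176, 1.37192, -0.3109)–(-2.22, 0, -0.3109)  len=1.4849
  (v11,v14,v9) [--+] → (-2.18443, 0.524101, -0.3109)–(-1.69815, 1.69815, -0.3109)  len=1.2708
  (v9,v14,v12) [+-+] → (-2.18443, 0.524101, -0.3109)–(-2.40152, 0, -0.3109)  len=0.5673
  (v13,v16,v14) [++-] → (-2.13804, -0.197877, -0.3109)–(-2.22, 0, -0.3109)  len=0.2142
  (v14,v16,v17) [-+-] → (-2.13804, -0.197877, -0.3109)–(-1.5698, -1.5698, -0.3109)  len=1.4849
  (v14,v17,v12) [--+] → (-1.91523, -1.17405, -0.3109)–(-2.40152, 0, -0.3109)  len=1.2708
  (v12,v17,v15) [+-+] → (-1.91523, -1.17405, -0.3109)–(-1.69815, -1.69815, -0.3109)  len=0.5673
  (v16,v19,v17) [++-] → (-1.37192, -1.65176, -0.3109)–(-1.5698, -1.5698, -0.3109)  len=0.2142
  (v17,v19,v20) [-+-] → (-1.37192, -1.65176, -0.3109)–(0, -2.22, -0.3109)  len=1.4849
  (v17,v20,v15) [--+] → (-0.524101, -2.18443, -0.3109)–(-1.69815, -1.69815, -0.3109)  len=1.2708
  (v15,v20,v18) [+-+] → (-0.524101, -2.18443, -0.3109)–(0, -2.40152, -0.3109)  len=0.5673
  (v19,v22,v20) [++-] → (0.197877, -2.13804, -0.3109)–(0, -2.22, -0.3109)  len=0.2142
  (v20,v22,v23) [-+-] → (0.197877, -2.13804, -0.3109)–(1.5698, -1.5698, -0.3109)  len=1.4849
  (v20,v23,v18) [--+] → (1.17405, -1.91523, -0.3109)–(0, -2.40152, -0.3109)  len=1.2708
  (v18,v23,v21) [+-+] → (1.17405, -1.91523, -0.3109)–(1.69815, -1.69815, -0.3109)  len=0.5673
  (v22,v1,v23) [++-] → (1.65176, -1.37192, -0.3109)–(1.5698, -1.5698, -0.3109)  len=0.2142
  (v23,v1,v2) [-+-] → (1.65176, -1.37192, -0.3109)–(2.22, 0, -0.3109)  len=1.4849
  (v23,v2,v21) [--+] → (2.18443, -0.524101, -0.3109)–(1.69815, -1.69815, -0.3109)  len=1.2708
  (v21,v2,v0) [+-+] → (2.18443, -0.524101, -0.3109)–(2.40152, 0, -0.3109)  len=0.5673

Chained into 2 loop(s):
  loop 1: 16 segments, perimeter = 13.5930
  loop 2: 16 segments, perimeter = 14.7044
Total perimeter = 28.297


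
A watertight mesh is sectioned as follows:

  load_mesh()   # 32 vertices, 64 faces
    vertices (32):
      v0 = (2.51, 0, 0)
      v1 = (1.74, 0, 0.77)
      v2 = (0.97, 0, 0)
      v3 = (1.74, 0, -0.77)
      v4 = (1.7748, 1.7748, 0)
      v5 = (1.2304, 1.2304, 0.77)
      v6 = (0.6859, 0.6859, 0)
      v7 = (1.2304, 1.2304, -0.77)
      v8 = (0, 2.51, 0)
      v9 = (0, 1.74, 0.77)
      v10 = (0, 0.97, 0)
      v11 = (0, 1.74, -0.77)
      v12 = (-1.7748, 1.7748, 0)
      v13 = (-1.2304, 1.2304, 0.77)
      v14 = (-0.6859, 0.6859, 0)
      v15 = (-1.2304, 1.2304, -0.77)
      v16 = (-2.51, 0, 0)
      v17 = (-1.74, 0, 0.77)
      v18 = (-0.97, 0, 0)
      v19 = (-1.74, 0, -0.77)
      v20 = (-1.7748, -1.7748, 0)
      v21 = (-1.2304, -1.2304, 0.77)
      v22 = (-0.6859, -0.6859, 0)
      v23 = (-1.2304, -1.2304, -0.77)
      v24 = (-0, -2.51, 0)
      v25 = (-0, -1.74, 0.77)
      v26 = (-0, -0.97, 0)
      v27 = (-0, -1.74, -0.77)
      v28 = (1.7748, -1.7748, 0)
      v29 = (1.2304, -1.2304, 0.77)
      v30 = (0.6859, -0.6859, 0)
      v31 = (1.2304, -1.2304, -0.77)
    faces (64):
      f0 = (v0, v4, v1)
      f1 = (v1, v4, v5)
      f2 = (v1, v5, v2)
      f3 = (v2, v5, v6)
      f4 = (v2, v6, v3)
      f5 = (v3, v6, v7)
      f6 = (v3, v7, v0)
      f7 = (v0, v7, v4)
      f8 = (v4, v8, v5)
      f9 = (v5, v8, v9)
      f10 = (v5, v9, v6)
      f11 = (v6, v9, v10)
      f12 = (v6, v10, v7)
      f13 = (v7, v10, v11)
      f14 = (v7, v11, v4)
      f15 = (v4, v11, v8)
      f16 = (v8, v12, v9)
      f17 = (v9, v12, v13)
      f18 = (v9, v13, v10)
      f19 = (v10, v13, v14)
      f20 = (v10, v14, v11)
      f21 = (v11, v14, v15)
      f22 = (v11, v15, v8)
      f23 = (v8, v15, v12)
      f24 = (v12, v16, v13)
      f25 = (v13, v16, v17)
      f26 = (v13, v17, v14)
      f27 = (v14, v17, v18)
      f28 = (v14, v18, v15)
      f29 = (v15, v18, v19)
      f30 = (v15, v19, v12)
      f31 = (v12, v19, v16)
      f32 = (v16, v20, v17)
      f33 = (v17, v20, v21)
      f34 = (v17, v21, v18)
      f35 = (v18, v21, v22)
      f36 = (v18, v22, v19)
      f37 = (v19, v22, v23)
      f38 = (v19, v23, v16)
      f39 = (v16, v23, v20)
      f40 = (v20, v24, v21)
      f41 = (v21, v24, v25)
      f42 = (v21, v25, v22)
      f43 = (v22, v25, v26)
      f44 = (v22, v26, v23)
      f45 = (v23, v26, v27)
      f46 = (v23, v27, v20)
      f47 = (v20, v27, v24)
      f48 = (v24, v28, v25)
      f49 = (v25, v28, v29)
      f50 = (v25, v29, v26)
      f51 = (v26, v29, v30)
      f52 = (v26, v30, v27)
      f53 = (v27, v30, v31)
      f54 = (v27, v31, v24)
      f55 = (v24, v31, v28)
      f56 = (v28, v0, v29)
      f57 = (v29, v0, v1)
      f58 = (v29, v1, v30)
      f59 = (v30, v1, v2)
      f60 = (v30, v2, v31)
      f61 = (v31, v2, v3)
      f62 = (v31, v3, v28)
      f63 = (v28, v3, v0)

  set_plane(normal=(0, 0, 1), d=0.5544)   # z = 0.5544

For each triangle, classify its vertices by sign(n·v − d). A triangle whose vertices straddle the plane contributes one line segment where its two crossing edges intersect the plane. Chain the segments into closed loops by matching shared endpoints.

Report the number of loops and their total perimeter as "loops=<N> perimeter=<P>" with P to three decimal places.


Straddling triangles (32 of 64):
  (v0,v4,v1) [--+] → (1.74974, 0.496944, 0.5544)–(1.9556, 0, 0.5544)  len=0.5379
  (v1,v4,v5) [+-+] → (1.74974, 0.496944, 0.5544)–(1.38283, 1.38283, 0.5544)  len=0.9589
  (v1,v5,v2) [++-] → (1.15749, 0.885888, 0.5544)–(1.5244, 0, 0.5544)  len=0.9589
  (v2,v5,v6) [-+-] → (1.15749, 0.885888, 0.5544)–(1.07794, 1.07794, 0.5544)  len=0.2079
  (v4,v8,v5) [--+] → (0.885888, 1.58869, 0.5544)–(1.38283, 1.38283, 0.5544)  len=0.5379
  (v5,v8,v9) [+-+] → (0.885888, 1.58869, 0.5544)–(0, 1.9556, 0.5544)  len=0.9589
  (v5,v9,v6) [++-] → (0.192052, 1.44485, 0.5544)–(1.07794, 1.07794, 0.5544)  len=0.9589
  (v6,v9,v10) [-+-] → (0.192052, 1.44485, 0.5544)–(0, 1.5244, 0.5544)  len=0.2079
  (v8,v12,v9) [--+] → (-0.496944, 1.74974, 0.5544)–(0, 1.9556, 0.5544)  len=0.5379
  (v9,v12,v13) [+-+] → (-0.496944, 1.74974, 0.5544)–(-1.38283, 1.38283, 0.5544)  len=0.9589
  (v9,v13,v10) [++-] → (-0.885888, 1.15749, 0.5544)–(0, 1.5244, 0.5544)  len=0.9589
  (v10,v13,v14) [-+-] → (-0.885888, 1.15749, 0.5544)–(-1.07794, 1.07794, 0.5544)  len=0.2079
  (v12,v16,v13) [--+] → (-1.58869, 0.885888, 0.5544)–(-1.38283, 1.38283, 0.5544)  len=0.5379
  (v13,v16,v17) [+-+] → (-1.58869, 0.885888, 0.5544)–(-1.9556, 0, 0.5544)  len=0.9589
  (v13,v17,v14) [++-] → (-1.44485, 0.192052, 0.5544)–(-1.07794, 1.07794, 0.5544)  len=0.9589
  (v14,v17,v18) [-+-] → (-1.44485, 0.192052, 0.5544)–(-1.5244, 0, 0.5544)  len=0.2079
  (v16,v20,v17) [--+] → (-1.74974, -0.496944, 0.5544)–(-1.9556, 0, 0.5544)  len=0.5379
  (v17,v20,v21) [+-+] → (-1.74974, -0.496944, 0.5544)–(-1.38283, -1.38283, 0.5544)  len=0.9589
  (v17,v21,v18) [++-] → (-1.15749, -0.885888, 0.5544)–(-1.5244, 0, 0.5544)  len=0.9589
  (v18,v21,v22) [-+-] → (-1.15749, -0.885888, 0.5544)–(-1.07794, -1.07794, 0.5544)  len=0.2079
  (v20,v24,v21) [--+] → (-0.885888, -1.58869, 0.5544)–(-1.38283, -1.38283, 0.5544)  len=0.5379
  (v21,v24,v25) [+-+] → (-0.885888, -1.58869, 0.5544)–(0, -1.9556, 0.5544)  len=0.9589
  (v21,v25,v22) [++-] → (-0.192052, -1.44485, 0.5544)–(-1.07794, -1.07794, 0.5544)  len=0.9589
  (v22,v25,v26) [-+-] → (-0.192052, -1.44485, 0.5544)–(0, -1.5244, 0.5544)  len=0.2079
  (v24,v28,v25) [--+] → (0.496944, -1.74974, 0.5544)–(0, -1.9556, 0.5544)  len=0.5379
  (v25,v28,v29) [+-+] → (0.496944, -1.74974, 0.5544)–(1.38283, -1.38283, 0.5544)  len=0.9589
  (v25,v29,v26) [++-] → (0.885888, -1.15749, 0.5544)–(0, -1.5244, 0.5544)  len=0.9589
  (v26,v29,v30) [-+-] → (0.885888, -1.15749, 0.5544)–(1.07794, -1.07794, 0.5544)  len=0.2079
  (v28,v0,v29) [--+] → (1.58869, -0.885888, 0.5544)–(1.38283, -1.38283, 0.5544)  len=0.5379
  (v29,v0,v1) [+-+] → (1.58869, -0.885888, 0.5544)–(1.9556, 0, 0.5544)  len=0.9589
  (v29,v1,v30) [++-] → (1.44485, -0.192052, 0.5544)–(1.07794, -1.07794, 0.5544)  len=0.9589
  (v30,v1,v2) [-+-] → (1.44485, -0.192052, 0.5544)–(1.5244, 0, 0.5544)  len=0.2079

Chained into 2 loop(s):
  loop 1: 16 segments, perimeter = 11.9741
  loop 2: 16 segments, perimeter = 9.3339
Total perimeter = 21.308

loops=2 perimeter=21.308


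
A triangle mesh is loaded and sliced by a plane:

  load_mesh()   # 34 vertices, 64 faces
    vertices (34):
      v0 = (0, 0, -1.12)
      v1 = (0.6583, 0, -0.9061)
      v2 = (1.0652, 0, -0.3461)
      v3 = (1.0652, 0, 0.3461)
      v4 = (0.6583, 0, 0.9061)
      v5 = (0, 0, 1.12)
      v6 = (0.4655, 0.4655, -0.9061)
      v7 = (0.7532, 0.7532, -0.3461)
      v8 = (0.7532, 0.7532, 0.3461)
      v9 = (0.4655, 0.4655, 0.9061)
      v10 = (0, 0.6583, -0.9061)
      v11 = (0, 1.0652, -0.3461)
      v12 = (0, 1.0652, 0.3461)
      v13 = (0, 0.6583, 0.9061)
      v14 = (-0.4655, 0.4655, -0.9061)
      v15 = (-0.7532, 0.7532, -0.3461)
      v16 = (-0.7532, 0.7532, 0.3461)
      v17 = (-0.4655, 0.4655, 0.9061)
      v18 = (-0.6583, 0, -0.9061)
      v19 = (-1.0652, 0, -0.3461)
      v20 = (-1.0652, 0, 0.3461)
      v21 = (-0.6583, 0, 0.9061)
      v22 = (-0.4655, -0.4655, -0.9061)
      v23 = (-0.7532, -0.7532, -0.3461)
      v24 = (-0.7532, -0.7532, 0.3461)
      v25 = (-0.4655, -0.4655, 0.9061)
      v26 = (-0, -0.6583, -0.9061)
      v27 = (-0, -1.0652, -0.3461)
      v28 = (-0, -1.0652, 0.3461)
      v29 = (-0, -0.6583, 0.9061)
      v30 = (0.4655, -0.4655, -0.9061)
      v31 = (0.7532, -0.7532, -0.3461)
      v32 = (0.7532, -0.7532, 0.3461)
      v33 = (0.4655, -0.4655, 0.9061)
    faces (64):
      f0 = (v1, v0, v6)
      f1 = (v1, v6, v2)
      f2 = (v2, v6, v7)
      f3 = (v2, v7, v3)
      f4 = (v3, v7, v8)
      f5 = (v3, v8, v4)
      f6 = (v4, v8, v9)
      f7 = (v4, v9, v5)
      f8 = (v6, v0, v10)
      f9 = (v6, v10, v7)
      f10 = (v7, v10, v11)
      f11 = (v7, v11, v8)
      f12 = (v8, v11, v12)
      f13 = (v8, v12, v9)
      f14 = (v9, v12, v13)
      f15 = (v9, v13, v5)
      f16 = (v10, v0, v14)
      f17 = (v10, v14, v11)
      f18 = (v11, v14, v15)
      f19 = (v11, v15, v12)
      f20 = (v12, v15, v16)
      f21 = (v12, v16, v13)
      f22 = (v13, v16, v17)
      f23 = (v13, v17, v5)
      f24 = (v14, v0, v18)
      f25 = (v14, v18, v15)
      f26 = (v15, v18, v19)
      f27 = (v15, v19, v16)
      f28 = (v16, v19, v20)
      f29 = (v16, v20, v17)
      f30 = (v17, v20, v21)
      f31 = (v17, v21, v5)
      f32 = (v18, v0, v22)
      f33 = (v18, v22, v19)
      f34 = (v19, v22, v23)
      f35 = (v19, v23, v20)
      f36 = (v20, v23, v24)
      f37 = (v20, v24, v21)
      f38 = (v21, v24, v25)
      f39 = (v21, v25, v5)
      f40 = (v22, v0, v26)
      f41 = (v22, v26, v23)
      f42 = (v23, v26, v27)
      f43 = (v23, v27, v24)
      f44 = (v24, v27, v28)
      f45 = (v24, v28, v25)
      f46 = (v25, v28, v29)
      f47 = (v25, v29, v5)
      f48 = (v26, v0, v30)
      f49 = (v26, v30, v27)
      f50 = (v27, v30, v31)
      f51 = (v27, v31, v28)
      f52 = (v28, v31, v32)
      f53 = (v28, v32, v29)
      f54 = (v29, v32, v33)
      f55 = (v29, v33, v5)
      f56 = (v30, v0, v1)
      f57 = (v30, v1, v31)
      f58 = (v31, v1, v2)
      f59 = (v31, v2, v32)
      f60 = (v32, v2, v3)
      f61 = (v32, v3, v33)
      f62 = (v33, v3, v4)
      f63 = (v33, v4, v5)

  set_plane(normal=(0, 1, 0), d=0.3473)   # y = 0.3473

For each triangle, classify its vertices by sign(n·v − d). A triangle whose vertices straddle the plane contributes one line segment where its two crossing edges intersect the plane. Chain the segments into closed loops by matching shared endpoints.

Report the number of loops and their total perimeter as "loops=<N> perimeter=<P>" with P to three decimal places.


loops=1 perimeter=6.258

Straddling triangles (20 of 64):
  (v1,v0,v6) [--+] → (0.3473, 0.3473, -0.960414)–(0.514456, 0.3473, -0.9061)  len=0.1758
  (v1,v6,v2) [-+-] → (0.514456, 0.3473, -0.9061)–(0.617776, 0.3473, -0.763905)  len=0.1758
  (v2,v6,v7) [-++] → (0.617776, 0.3473, -0.763905)–(0.921337, 0.3473, -0.3461)  len=0.5164
  (v2,v7,v3) [-+-] → (0.921337, 0.3473, -0.3461)–(0.921337, 0.3473, 0.0269271)  len=0.3730
  (v3,v7,v8) [-++] → (0.921337, 0.3473, 0.0269271)–(0.921337, 0.3473, 0.3461)  len=0.3192
  (v3,v8,v4) [-+-] → (0.921337, 0.3473, 0.3461)–(0.702058, 0.3473, 0.647884)  len=0.3730
  (v4,v8,v9) [-++] → (0.702058, 0.3473, 0.647884)–(0.514456, 0.3473, 0.9061)  len=0.3192
  (v4,v9,v5) [-+-] → (0.514456, 0.3473, 0.9061)–(0.3473, 0.3473, 0.960414)  len=0.1758
  (v6,v0,v10) [+-+] → (0.3473, 0.3473, -0.960414)–(0, 0.3473, -1.00715)  len=0.3504
  (v9,v13,v5) [++-] → (0, 0.3473, 1.00715)–(0.3473, 0.3473, 0.960414)  len=0.3504
  (v10,v0,v14) [+-+] → (0, 0.3473, -1.00715)–(-0.3473, 0.3473, -0.960414)  len=0.3504
  (v13,v17,v5) [++-] → (-0.3473, 0.3473, 0.960414)–(0, 0.3473, 1.00715)  len=0.3504
  (v14,v0,v18) [+--] → (-0.3473, 0.3473, -0.960414)–(-0.514456, 0.3473, -0.9061)  len=0.1758
  (v14,v18,v15) [+-+] → (-0.514456, 0.3473, -0.9061)–(-0.702058, 0.3473, -0.647884)  len=0.3192
  (v15,v18,v19) [+--] → (-0.702058, 0.3473, -0.647884)–(-0.921337, 0.3473, -0.3461)  len=0.3730
  (v15,v19,v16) [+-+] → (-0.921337, 0.3473, -0.3461)–(-0.921337, 0.3473, -0.0269271)  len=0.3192
  (v16,v19,v20) [+--] → (-0.921337, 0.3473, -0.0269271)–(-0.921337, 0.3473, 0.3461)  len=0.3730
  (v16,v20,v17) [+-+] → (-0.921337, 0.3473, 0.3461)–(-0.617776, 0.3473, 0.763905)  len=0.5164
  (v17,v20,v21) [+--] → (-0.617776, 0.3473, 0.763905)–(-0.514456, 0.3473, 0.9061)  len=0.1758
  (v17,v21,v5) [+--] → (-0.514456, 0.3473, 0.9061)–(-0.3473, 0.3473, 0.960414)  len=0.1758

Chained into 1 loop(s):
  loop 1: 20 segments, perimeter = 6.2580
Total perimeter = 6.258


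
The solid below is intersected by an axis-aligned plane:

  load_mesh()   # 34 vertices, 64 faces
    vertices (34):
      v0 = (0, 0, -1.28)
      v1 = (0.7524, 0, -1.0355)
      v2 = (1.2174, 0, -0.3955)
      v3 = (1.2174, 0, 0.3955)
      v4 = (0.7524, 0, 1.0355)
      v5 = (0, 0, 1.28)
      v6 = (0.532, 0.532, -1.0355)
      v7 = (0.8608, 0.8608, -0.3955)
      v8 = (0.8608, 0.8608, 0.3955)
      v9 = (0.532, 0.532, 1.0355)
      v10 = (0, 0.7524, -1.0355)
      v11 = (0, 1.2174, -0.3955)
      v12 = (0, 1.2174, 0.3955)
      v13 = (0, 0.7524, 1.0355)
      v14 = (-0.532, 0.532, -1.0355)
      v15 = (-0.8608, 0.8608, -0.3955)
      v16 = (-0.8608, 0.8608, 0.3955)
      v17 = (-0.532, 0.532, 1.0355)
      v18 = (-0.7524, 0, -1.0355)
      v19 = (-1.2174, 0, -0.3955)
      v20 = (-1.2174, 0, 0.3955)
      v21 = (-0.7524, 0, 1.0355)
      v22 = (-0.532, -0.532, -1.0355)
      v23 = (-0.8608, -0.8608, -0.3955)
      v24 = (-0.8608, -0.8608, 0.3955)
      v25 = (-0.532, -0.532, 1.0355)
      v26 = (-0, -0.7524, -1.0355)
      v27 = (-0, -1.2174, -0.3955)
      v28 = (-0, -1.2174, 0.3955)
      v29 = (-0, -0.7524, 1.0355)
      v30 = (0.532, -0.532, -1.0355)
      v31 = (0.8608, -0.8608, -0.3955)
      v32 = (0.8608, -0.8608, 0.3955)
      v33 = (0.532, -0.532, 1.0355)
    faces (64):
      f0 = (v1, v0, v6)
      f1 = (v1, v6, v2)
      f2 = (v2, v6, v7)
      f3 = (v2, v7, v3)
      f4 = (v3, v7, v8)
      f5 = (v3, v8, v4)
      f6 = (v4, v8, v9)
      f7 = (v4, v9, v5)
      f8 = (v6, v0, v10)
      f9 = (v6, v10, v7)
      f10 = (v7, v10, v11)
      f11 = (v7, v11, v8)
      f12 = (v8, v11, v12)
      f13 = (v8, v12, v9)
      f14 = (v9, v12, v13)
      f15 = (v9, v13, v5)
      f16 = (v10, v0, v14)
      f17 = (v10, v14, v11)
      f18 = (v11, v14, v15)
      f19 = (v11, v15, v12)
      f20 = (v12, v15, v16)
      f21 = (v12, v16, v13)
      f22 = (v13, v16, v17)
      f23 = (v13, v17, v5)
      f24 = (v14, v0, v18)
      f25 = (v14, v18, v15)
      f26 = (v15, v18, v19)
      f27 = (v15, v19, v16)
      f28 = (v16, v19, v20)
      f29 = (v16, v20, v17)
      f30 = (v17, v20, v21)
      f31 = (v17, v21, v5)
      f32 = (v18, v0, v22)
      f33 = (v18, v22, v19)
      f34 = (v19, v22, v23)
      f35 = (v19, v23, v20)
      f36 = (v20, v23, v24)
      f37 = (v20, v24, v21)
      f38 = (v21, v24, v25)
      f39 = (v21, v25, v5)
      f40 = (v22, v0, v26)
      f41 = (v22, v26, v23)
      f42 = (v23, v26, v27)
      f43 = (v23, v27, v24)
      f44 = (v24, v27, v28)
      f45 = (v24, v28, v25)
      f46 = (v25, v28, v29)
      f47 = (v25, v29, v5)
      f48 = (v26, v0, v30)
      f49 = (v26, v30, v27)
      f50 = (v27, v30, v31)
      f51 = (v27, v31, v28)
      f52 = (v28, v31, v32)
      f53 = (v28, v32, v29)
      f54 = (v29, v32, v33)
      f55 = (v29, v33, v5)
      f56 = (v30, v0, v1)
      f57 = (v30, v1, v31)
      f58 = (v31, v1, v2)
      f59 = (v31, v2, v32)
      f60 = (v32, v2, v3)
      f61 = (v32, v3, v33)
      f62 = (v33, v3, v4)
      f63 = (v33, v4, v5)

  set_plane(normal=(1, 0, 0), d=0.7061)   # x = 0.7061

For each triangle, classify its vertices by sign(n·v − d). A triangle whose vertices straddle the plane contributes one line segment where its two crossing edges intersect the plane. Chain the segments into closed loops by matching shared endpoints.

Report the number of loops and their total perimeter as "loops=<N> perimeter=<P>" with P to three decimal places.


loops=1 perimeter=6.259

Straddling triangles (20 of 64):
  (v1,v0,v6) [+--] → (0.7061, 0, -1.05055)–(0.7061, 0.111759, -1.0355)  len=0.1128
  (v1,v6,v2) [+-+] → (0.7061, 0.111759, -1.0355)–(0.7061, 0.396865, -0.872932)  len=0.3282
  (v2,v6,v7) [+-+] → (0.7061, 0.396865, -0.872932)–(0.7061, 0.7061, -0.696619)  len=0.3560
  (v4,v8,v9) [++-] → (0.7061, 0.7061, 0.696619)–(0.7061, 0.111759, 1.0355)  len=0.6842
  (v4,v9,v5) [+--] → (0.7061, 0.111759, 1.0355)–(0.7061, 0, 1.05055)  len=0.1128
  (v6,v10,v7) [--+] → (0.7061, 0.841319, -0.510519)–(0.7061, 0.7061, -0.696619)  len=0.2300
  (v7,v10,v11) [+--] → (0.7061, 0.841319, -0.510519)–(0.7061, 0.924887, -0.3955)  len=0.1422
  (v7,v11,v8) [+-+] → (0.7061, 0.924887, -0.3955)–(0.7061, 0.924887, 0.253344)  len=0.6488
  (v8,v11,v12) [+--] → (0.7061, 0.924887, 0.253344)–(0.7061, 0.924887, 0.3955)  len=0.1422
  (v8,v12,v9) [+--] → (0.7061, 0.924887, 0.3955)–(0.7061, 0.7061, 0.696619)  len=0.3722
  (v27,v30,v31) [--+] → (0.7061, -0.7061, -0.696619)–(0.7061, -0.924887, -0.3955)  len=0.3722
  (v27,v31,v28) [-+-] → (0.7061, -0.924887, -0.3955)–(0.7061, -0.924887, -0.253344)  len=0.1422
  (v28,v31,v32) [-++] → (0.7061, -0.924887, -0.253344)–(0.7061, -0.924887, 0.3955)  len=0.6488
  (v28,v32,v29) [-+-] → (0.7061, -0.924887, 0.3955)–(0.7061, -0.841319, 0.510519)  len=0.1422
  (v29,v32,v33) [-+-] → (0.7061, -0.841319, 0.510519)–(0.7061, -0.7061, 0.696619)  len=0.2300
  (v30,v0,v1) [--+] → (0.7061, 0, -1.05055)–(0.7061, -0.111759, -1.0355)  len=0.1128
  (v30,v1,v31) [-++] → (0.7061, -0.111759, -1.0355)–(0.7061, -0.7061, -0.696619)  len=0.6842
  (v32,v3,v33) [++-] → (0.7061, -0.396865, 0.872932)–(0.7061, -0.7061, 0.696619)  len=0.3560
  (v33,v3,v4) [-++] → (0.7061, -0.396865, 0.872932)–(0.7061, -0.111759, 1.0355)  len=0.3282
  (v33,v4,v5) [-+-] → (0.7061, -0.111759, 1.0355)–(0.7061, 0, 1.05055)  len=0.1128

Chained into 1 loop(s):
  loop 1: 20 segments, perimeter = 6.2586
Total perimeter = 6.259


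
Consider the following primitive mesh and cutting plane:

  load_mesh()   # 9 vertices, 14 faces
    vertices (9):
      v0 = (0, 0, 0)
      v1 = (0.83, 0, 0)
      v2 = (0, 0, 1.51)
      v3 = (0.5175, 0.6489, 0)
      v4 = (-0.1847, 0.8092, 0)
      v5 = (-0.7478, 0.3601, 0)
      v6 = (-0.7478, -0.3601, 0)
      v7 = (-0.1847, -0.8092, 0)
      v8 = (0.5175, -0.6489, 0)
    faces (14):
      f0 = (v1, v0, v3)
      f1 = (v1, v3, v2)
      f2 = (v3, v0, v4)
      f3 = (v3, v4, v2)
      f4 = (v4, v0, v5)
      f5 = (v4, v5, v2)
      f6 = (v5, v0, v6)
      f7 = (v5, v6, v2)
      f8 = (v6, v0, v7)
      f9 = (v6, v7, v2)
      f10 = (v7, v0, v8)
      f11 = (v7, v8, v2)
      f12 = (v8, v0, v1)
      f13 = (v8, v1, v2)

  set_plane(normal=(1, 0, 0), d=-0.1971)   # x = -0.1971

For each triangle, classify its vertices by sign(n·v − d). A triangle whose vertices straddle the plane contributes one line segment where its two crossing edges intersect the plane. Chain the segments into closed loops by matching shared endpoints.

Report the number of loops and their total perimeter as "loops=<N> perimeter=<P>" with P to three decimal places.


Straddling triangles (6 of 14):
  (v4,v0,v5) [++-] → (-0.1971, 0.0949127, 0)–(-0.1971, 0.79931, 0)  len=0.7044
  (v4,v5,v2) [+-+] → (-0.1971, 0.79931, 0)–(-0.1971, 0.0949127, 1.112)  len=1.3163
  (v5,v0,v6) [-+-] → (-0.1971, 0.0949127, 0)–(-0.1971, -0.0949127, 0)  len=0.1898
  (v5,v6,v2) [--+] → (-0.1971, -0.0949127, 1.112)–(-0.1971, 0.0949127, 1.112)  len=0.1898
  (v6,v0,v7) [-++] → (-0.1971, -0.0949127, 0)–(-0.1971, -0.79931, 0)  len=0.7044
  (v6,v7,v2) [-++] → (-0.1971, -0.79931, 0)–(-0.1971, -0.0949127, 1.112)  len=1.3163

Chained into 1 loop(s):
  loop 1: 6 segments, perimeter = 4.4211
Total perimeter = 4.421

loops=1 perimeter=4.421


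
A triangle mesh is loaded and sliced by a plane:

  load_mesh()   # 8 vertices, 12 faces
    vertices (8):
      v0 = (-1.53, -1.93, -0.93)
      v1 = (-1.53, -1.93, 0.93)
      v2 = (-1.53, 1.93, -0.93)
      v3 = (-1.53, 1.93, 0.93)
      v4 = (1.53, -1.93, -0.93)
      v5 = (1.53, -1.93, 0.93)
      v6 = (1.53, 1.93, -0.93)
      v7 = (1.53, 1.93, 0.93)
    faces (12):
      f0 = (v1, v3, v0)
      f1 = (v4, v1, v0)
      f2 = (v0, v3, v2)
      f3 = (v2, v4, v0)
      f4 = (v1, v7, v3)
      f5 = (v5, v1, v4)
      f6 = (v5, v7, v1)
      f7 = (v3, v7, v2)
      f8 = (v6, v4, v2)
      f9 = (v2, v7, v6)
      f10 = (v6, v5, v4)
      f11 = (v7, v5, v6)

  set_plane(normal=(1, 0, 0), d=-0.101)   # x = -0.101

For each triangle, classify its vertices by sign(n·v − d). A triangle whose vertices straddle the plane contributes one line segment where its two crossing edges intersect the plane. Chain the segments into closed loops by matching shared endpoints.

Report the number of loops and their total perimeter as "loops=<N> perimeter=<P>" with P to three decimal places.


loops=1 perimeter=11.440

Straddling triangles (8 of 12):
  (v4,v1,v0) [+--] → (-0.101, -1.93, 0.0613922)–(-0.101, -1.93, -0.93)  len=0.9914
  (v2,v4,v0) [-+-] → (-0.101, 0.127405, -0.93)–(-0.101, -1.93, -0.93)  len=2.0574
  (v1,v7,v3) [-+-] → (-0.101, -0.127405, 0.93)–(-0.101, 1.93, 0.93)  len=2.0574
  (v5,v1,v4) [+-+] → (-0.101, -1.93, 0.93)–(-0.101, -1.93, 0.0613922)  len=0.8686
  (v5,v7,v1) [++-] → (-0.101, -0.127405, 0.93)–(-0.101, -1.93, 0.93)  len=1.8026
  (v3,v7,v2) [-+-] → (-0.101, 1.93, 0.93)–(-0.101, 1.93, -0.0613922)  len=0.9914
  (v6,v4,v2) [++-] → (-0.101, 0.127405, -0.93)–(-0.101, 1.93, -0.93)  len=1.8026
  (v2,v7,v6) [-++] → (-0.101, 1.93, -0.0613922)–(-0.101, 1.93, -0.93)  len=0.8686

Chained into 1 loop(s):
  loop 1: 8 segments, perimeter = 11.4400
Total perimeter = 11.440


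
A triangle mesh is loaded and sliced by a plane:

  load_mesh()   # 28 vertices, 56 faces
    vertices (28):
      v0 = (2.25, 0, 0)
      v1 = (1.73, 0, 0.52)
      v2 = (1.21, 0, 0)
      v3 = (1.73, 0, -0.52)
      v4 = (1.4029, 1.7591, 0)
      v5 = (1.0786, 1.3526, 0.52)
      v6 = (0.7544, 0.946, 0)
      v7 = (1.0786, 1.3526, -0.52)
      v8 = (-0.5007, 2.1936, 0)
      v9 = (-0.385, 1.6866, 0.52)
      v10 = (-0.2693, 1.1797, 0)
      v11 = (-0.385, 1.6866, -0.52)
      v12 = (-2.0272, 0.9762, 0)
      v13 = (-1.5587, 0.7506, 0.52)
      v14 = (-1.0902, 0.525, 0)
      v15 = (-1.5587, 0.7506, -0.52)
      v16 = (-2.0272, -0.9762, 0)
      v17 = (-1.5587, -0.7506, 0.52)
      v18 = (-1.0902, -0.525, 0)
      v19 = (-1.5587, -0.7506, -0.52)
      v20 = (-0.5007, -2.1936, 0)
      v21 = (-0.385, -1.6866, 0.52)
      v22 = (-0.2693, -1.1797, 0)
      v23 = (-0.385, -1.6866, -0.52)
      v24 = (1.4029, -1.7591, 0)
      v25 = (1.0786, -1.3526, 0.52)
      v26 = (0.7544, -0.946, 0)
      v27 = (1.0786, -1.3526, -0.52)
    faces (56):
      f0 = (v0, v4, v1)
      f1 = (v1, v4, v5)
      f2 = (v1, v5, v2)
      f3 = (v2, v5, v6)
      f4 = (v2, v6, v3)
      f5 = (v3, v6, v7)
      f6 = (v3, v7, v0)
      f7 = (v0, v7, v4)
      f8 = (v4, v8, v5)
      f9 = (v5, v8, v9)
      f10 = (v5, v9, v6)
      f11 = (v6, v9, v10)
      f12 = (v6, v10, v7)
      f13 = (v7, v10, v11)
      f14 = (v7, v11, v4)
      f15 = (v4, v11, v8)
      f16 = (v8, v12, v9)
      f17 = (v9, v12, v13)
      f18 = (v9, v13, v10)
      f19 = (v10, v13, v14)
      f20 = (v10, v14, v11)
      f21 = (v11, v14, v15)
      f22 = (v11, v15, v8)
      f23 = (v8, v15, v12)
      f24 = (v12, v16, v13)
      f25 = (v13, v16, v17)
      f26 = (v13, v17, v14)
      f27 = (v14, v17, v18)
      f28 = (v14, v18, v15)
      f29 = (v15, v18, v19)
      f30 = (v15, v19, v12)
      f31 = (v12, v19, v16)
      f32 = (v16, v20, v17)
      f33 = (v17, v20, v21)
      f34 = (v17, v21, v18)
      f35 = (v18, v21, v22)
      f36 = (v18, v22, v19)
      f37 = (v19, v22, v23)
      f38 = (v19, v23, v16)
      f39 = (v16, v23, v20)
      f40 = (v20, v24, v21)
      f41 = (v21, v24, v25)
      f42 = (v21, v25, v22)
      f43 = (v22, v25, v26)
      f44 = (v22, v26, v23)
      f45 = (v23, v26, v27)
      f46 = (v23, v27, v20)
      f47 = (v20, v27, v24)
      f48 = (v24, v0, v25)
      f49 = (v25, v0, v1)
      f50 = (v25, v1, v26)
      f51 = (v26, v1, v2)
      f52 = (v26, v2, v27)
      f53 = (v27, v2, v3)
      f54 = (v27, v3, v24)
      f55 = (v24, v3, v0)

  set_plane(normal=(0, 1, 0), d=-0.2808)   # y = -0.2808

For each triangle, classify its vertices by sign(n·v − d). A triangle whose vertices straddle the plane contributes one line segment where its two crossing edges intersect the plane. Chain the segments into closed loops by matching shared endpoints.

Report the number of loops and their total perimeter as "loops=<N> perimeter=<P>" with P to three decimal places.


Straddling triangles (16 of 56):
  (v12,v16,v13) [+-+] → (-2.0272, -0.2808, 0)–(-1.83853, -0.2808, 0.209409)  len=0.2819
  (v13,v16,v17) [+--] → (-1.83853, -0.2808, 0.209409)–(-1.5587, -0.2808, 0.52)  len=0.4181
  (v13,v17,v14) [+-+] → (-1.5587, -0.2808, 0.52)–(-1.38615, -0.2808, 0.328485)  len=0.2578
  (v14,v17,v18) [+--] → (-1.38615, -0.2808, 0.328485)–(-1.0902, -0.2808, 0)  len=0.4421
  (v14,v18,v15) [+-+] → (-1.0902, -0.2808, 0)–(-1.17989, -0.2808, -0.0995484)  len=0.1340
  (v15,v18,v19) [+--] → (-1.17989, -0.2808, -0.0995484)–(-1.5587, -0.2808, -0.52)  len=0.5659
  (v15,v19,v12) [+-+] → (-1.5587, -0.2808, -0.52)–(-1.68616, -0.2808, -0.378527)  len=0.1904
  (v12,v19,v16) [+--] → (-1.68616, -0.2808, -0.378527)–(-2.0272, -0.2808, 0)  len=0.5095
  (v24,v0,v25) [-+-] → (2.11478, -0.2808, 0)–(2.00682, -0.2808, 0.107952)  len=0.1527
  (v25,v0,v1) [-++] → (2.00682, -0.2808, 0.107952)–(1.59477, -0.2808, 0.52)  len=0.5827
  (v25,v1,v26) [-+-] → (1.59477, -0.2808, 0.52)–(1.44041, -0.2808, 0.365649)  len=0.2183
  (v26,v1,v2) [-++] → (1.44041, -0.2808, 0.365649)–(1.07476, -0.2808, 0)  len=0.5171
  (v26,v2,v27) [-+-] → (1.07476, -0.2808, 0)–(1.18272, -0.2808, -0.107952)  len=0.1527
  (v27,v2,v3) [-++] → (1.18272, -0.2808, -0.107952)–(1.59477, -0.2808, -0.52)  len=0.5827
  (v27,v3,v24) [-+-] → (1.59477, -0.2808, -0.52)–(1.67779, -0.2808, -0.436994)  len=0.1174
  (v24,v3,v0) [-++] → (1.67779, -0.2808, -0.436994)–(2.11478, -0.2808, 0)  len=0.6180

Chained into 2 loop(s):
  loop 1: 8 segments, perimeter = 2.7997
  loop 2: 8 segments, perimeter = 2.9416
Total perimeter = 5.741

loops=2 perimeter=5.741


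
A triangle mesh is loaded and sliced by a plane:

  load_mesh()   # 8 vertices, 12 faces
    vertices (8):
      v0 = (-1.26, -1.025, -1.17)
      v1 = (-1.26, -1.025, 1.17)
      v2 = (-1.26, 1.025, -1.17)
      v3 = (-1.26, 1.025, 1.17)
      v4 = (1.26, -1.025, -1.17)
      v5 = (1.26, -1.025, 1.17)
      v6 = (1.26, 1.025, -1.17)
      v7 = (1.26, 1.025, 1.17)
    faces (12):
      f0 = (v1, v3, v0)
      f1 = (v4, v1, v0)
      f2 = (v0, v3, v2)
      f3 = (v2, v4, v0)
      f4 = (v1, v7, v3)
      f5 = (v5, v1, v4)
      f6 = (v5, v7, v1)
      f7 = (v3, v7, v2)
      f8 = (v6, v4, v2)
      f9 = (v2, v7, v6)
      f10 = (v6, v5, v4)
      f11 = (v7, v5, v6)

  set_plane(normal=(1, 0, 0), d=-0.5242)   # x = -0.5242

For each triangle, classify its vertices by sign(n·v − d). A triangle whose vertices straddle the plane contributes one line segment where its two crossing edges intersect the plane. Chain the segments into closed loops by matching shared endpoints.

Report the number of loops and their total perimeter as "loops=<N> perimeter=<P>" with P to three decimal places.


Straddling triangles (8 of 12):
  (v4,v1,v0) [+--] → (-0.5242, -1.025, 0.486757)–(-0.5242, -1.025, -1.17)  len=1.6568
  (v2,v4,v0) [-+-] → (-0.5242, 0.426433, -1.17)–(-0.5242, -1.025, -1.17)  len=1.4514
  (v1,v7,v3) [-+-] → (-0.5242, -0.426433, 1.17)–(-0.5242, 1.025, 1.17)  len=1.4514
  (v5,v1,v4) [+-+] → (-0.5242, -1.025, 1.17)–(-0.5242, -1.025, 0.486757)  len=0.6832
  (v5,v7,v1) [++-] → (-0.5242, -0.426433, 1.17)–(-0.5242, -1.025, 1.17)  len=0.5986
  (v3,v7,v2) [-+-] → (-0.5242, 1.025, 1.17)–(-0.5242, 1.025, -0.486757)  len=1.6568
  (v6,v4,v2) [++-] → (-0.5242, 0.426433, -1.17)–(-0.5242, 1.025, -1.17)  len=0.5986
  (v2,v7,v6) [-++] → (-0.5242, 1.025, -0.486757)–(-0.5242, 1.025, -1.17)  len=0.6832

Chained into 1 loop(s):
  loop 1: 8 segments, perimeter = 8.7800
Total perimeter = 8.780

loops=1 perimeter=8.780


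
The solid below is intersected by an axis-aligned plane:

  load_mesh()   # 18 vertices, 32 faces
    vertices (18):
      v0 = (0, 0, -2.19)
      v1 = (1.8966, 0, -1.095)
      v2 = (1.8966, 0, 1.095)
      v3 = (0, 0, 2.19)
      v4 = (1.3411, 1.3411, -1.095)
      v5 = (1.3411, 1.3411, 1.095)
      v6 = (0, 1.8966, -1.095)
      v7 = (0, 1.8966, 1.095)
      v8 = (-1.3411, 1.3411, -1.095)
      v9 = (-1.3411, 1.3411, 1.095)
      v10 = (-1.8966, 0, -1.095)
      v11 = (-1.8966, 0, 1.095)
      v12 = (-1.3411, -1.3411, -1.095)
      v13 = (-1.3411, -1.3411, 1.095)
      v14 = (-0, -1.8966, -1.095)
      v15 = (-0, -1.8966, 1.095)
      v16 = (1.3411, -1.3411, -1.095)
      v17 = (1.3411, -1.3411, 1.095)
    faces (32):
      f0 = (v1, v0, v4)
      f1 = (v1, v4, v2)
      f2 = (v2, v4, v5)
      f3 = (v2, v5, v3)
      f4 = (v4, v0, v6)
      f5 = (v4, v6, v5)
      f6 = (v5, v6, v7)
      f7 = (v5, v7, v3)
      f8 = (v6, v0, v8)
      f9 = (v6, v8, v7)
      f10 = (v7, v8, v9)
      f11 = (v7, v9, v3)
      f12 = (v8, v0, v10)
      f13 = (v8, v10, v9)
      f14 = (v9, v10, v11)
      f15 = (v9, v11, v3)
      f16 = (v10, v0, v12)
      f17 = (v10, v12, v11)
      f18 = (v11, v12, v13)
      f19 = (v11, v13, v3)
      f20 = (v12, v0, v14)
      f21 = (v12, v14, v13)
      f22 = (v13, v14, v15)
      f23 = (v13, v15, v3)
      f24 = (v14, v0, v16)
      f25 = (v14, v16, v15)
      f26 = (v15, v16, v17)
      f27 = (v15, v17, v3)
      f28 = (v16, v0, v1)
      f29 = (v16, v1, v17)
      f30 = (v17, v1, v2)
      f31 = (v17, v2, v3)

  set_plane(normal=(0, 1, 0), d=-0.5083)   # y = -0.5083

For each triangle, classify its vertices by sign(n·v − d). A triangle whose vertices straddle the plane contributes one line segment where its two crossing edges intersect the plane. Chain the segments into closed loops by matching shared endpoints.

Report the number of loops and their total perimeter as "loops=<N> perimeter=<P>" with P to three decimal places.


Straddling triangles (12 of 32):
  (v10,v0,v12) [++-] → (-0.5083, -0.5083, -1.77498)–(-1.68606, -0.5083, -1.095)  len=1.3600
  (v10,v12,v11) [+-+] → (-1.68606, -0.5083, -1.095)–(-1.68606, -0.5083, 0.264952)  len=1.3600
  (v11,v12,v13) [+--] → (-1.68606, -0.5083, 0.264952)–(-1.68606, -0.5083, 1.095)  len=0.8300
  (v11,v13,v3) [+-+] → (-1.68606, -0.5083, 1.095)–(-0.5083, -0.5083, 1.77498)  len=1.3600
  (v12,v0,v14) [-+-] → (-0.5083, -0.5083, -1.77498)–(0, -0.5083, -1.89653)  len=0.5226
  (v13,v15,v3) [--+] → (0, -0.5083, 1.89653)–(-0.5083, -0.5083, 1.77498)  len=0.5226
  (v14,v0,v16) [-+-] → (0, -0.5083, -1.89653)–(0.5083, -0.5083, -1.77498)  len=0.5226
  (v15,v17,v3) [--+] → (0.5083, -0.5083, 1.77498)–(0, -0.5083, 1.89653)  len=0.5226
  (v16,v0,v1) [-++] → (0.5083, -0.5083, -1.77498)–(1.68606, -0.5083, -1.095)  len=1.3600
  (v16,v1,v17) [-+-] → (1.68606, -0.5083, -1.095)–(1.68606, -0.5083, -0.264952)  len=0.8300
  (v17,v1,v2) [-++] → (1.68606, -0.5083, -0.264952)–(1.68606, -0.5083, 1.095)  len=1.3600
  (v17,v2,v3) [-++] → (1.68606, -0.5083, 1.095)–(0.5083, -0.5083, 1.77498)  len=1.3600

Chained into 1 loop(s):
  loop 1: 12 segments, perimeter = 11.9103
Total perimeter = 11.910

loops=1 perimeter=11.910


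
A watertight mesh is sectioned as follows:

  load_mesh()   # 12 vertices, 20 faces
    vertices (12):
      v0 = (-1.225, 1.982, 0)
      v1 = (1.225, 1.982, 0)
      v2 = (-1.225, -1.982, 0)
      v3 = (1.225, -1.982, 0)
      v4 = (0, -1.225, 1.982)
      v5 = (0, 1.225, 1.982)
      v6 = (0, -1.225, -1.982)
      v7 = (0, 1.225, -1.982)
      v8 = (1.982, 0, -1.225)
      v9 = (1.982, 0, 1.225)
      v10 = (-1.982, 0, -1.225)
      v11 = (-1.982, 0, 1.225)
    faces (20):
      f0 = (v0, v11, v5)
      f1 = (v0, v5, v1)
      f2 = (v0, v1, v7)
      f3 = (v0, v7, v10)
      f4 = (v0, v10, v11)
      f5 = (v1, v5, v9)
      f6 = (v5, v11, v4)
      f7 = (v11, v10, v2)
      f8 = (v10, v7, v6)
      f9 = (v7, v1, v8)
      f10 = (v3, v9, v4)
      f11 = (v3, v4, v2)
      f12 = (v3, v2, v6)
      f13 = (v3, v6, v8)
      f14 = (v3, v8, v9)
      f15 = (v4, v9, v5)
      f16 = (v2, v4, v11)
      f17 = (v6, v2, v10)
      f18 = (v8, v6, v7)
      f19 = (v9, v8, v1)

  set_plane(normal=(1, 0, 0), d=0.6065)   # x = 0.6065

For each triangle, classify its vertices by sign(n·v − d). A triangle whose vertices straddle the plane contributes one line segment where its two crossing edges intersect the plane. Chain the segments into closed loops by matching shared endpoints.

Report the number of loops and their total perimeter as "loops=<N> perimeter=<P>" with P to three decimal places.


loops=1 perimeter=11.926

Straddling triangles (10 of 20):
  (v0,v5,v1) [--+] → (0.6065, 1.59979, 1.00071)–(0.6065, 1.982, 0)  len=1.0712
  (v0,v1,v7) [-+-] → (0.6065, 1.982, 0)–(0.6065, 1.59979, -1.00071)  len=1.0712
  (v1,v5,v9) [+-+] → (0.6065, 1.59979, 1.00071)–(0.6065, 0.850145, 1.75035)  len=1.0602
  (v7,v1,v8) [-++] → (0.6065, 1.59979, -1.00071)–(0.6065, 0.850145, -1.75035)  len=1.0602
  (v3,v9,v4) [++-] → (0.6065, -0.850145, 1.75035)–(0.6065, -1.59979, 1.00071)  len=1.0602
  (v3,v4,v2) [+--] → (0.6065, -1.59979, 1.00071)–(0.6065, -1.982, 0)  len=1.0712
  (v3,v2,v6) [+--] → (0.6065, -1.982, 0)–(0.6065, -1.59979, -1.00071)  len=1.0712
  (v3,v6,v8) [+-+] → (0.6065, -1.59979, -1.00071)–(0.6065, -0.850145, -1.75035)  len=1.0602
  (v4,v9,v5) [-+-] → (0.6065, -0.850145, 1.75035)–(0.6065, 0.850145, 1.75035)  len=1.7003
  (v8,v6,v7) [+--] → (0.6065, -0.850145, -1.75035)–(0.6065, 0.850145, -1.75035)  len=1.7003

Chained into 1 loop(s):
  loop 1: 10 segments, perimeter = 11.9261
Total perimeter = 11.926
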